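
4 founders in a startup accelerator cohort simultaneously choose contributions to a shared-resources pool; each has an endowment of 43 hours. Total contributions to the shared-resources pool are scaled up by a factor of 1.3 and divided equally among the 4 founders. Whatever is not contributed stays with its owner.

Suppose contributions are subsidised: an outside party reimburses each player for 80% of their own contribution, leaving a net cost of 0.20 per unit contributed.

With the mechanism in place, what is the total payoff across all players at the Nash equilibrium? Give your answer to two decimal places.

361.20 hours

The effective private return per unit is now (1.3/4) / 0.20 = 1.6250 > 1, so every player's dominant strategy flips to full contribution.
So the Nash equilibrium is full contribution by all 4; the group earns 4 × (43 × 0.80 + 1.3 × 43) = 361.20.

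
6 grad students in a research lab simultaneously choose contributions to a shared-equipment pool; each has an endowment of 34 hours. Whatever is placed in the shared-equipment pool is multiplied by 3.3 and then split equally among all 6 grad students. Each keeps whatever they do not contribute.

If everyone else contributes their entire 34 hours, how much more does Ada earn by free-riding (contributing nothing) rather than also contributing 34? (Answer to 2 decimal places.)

Switching from a contribution of 34 to 0 lets Ada keep an extra 34 hours, but lowers the shared-equipment pool by 34, which costs Ada their own share of that drop: 3.3/6 × 34 = 18.70.
Net gain = 34 − 18.70 = 15.30. The private return per contributed unit (0.5500) is below 1, so free-riding is indeed the best response regardless of what the others do.

15.30 hours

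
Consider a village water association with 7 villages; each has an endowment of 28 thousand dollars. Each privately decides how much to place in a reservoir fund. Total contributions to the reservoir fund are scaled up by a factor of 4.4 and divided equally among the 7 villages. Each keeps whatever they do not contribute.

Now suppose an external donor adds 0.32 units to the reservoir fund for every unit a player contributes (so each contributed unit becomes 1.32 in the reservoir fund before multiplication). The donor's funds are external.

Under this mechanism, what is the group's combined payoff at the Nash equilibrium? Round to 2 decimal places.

The effective private return is 4.4 × 1.32 / 7 = 0.8297, which is still under 1, so the mechanism doesn't change anyone's dominant strategy: zero contribution.
Everyone keeps their endowment and the group total is 7 × 28 = 196.

196.00 thousand dollars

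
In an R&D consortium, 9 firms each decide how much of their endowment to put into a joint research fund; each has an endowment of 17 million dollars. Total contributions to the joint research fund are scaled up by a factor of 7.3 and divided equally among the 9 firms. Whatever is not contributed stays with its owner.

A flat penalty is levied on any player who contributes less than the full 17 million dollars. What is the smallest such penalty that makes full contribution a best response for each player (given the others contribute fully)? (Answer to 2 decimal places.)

3.21 million dollars

Given the others contribute fully, the best deviation is to contribute 0 (any partial contribution still incurs the fine and gives up units whose private return 0.8111 is below 1).
Deviating from 17 to 0 saves 17 million dollars but forfeits the deviator's share of the drop in the joint research fund: 7.3/9 × 17 = 13.79.
So the deviation gain is 17 − 13.79 = 3.21, and the fine must be at least 3.21 million dollars to wipe it out.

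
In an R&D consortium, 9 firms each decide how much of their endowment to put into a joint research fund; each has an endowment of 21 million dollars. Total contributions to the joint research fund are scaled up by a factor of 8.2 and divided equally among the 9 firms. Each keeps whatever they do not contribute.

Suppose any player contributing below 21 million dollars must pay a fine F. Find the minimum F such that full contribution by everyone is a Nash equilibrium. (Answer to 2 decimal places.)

Given the others contribute fully, the best deviation is to contribute 0 (any partial contribution still incurs the fine and gives up units whose private return 0.9111 is below 1).
Deviating from 21 to 0 saves 21 million dollars but forfeits the deviator's share of the drop in the joint research fund: 8.2/9 × 21 = 19.13.
So the deviation gain is 21 − 19.13 = 1.87, and the fine must be at least 1.87 million dollars to wipe it out.

1.87 million dollars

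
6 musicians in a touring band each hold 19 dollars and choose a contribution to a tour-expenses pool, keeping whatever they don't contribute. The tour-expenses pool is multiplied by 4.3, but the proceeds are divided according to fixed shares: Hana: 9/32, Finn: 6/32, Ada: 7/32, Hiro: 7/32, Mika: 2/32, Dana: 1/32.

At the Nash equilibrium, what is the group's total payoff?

176.70 dollars

For player j, contributing a unit is worthwhile iff 4.3 × (j's share) ≥ 1, i.e. iff j's share is at least 0.2326.
The only share above 0.2326 is Hana's 9/32, contributing 19; the remaining 5 contribute 0. Total contributed: 19.
The tour-expenses pool pays out 4.3 × 19 = 81.70 in total (split across the unequal shares, but the aggregate is all that matters for the group sum).
The 5 free-riders keep 19 each, adding 95. Group total = 95 + 81.70 = 176.70.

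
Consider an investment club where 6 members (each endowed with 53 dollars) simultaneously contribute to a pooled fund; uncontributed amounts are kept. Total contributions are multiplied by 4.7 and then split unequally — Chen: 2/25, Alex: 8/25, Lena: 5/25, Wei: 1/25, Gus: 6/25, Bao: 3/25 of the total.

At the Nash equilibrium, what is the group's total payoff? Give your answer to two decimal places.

710.20 dollars

A player with share s gets back 4.7·s per unit contributed, so full contribution is dominant for anyone with s > 1/4.7 = 0.2128 and zero contribution is dominant for anyone below.
The shares above 0.2128 belong to Alex and Gus, contributing 53 each; the remaining 4 contribute 0. Total contributed: 106.
The pooled fund pays out 4.7 × 106 = 498.20 in total (split across the unequal shares, but the aggregate is all that matters for the group sum).
The 4 free-riders keep 53 each, adding 212. Group total = 212 + 498.20 = 710.20.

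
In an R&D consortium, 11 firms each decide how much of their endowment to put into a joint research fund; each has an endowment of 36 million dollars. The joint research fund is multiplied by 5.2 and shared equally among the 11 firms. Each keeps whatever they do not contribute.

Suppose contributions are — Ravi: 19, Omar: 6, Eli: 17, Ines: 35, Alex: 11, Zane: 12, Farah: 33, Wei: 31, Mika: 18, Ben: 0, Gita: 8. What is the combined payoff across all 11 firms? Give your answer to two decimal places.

Total contributed: 19 + 6 + 17 + 35 + 11 + 12 + 33 + 31 + 18 + 0 + 8 = 190; total kept: 11 × 36 − 190 = 206.
The joint research fund pays out 5.2 × 190 = 988.00 in aggregate.
Group total = 206 + 988.00 = 1194.00.

1194.00 million dollars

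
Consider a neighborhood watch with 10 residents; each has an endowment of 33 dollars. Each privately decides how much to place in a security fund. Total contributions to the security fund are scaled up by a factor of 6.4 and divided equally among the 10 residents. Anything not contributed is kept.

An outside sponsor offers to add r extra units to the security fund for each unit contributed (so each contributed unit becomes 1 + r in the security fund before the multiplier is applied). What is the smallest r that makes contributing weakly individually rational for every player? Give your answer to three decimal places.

With matching at rate r, one contributed unit becomes (1 + r) in the security fund and returns 6.4 × (1 + r) / 10 to the contributor.
Setting this equal to 1: 1 + r = 10/6.4 = 1.5625.
So the minimum matching rate is r = 1.5625 − 1 = 0.563.

0.563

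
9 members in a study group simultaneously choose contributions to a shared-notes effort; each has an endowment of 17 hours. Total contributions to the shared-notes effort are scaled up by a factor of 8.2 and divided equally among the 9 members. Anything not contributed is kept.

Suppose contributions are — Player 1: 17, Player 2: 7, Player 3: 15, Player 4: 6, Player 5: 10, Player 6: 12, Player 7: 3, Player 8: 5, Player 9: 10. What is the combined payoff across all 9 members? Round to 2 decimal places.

Total contributed: 17 + 7 + 15 + 6 + 10 + 12 + 3 + 5 + 10 = 85; total kept: 9 × 17 − 85 = 68.
The shared-notes effort pays out 8.2 × 85 = 697.00 in aggregate.
Group total = 68 + 697.00 = 765.00.

765.00 hours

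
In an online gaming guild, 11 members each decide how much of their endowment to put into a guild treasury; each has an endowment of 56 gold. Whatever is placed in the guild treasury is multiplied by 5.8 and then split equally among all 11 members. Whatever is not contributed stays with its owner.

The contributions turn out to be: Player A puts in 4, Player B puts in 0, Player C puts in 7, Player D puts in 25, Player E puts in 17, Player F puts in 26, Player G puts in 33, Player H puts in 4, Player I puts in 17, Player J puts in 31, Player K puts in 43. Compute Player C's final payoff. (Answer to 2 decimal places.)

158.15 gold

Total contributed: 4 + 0 + 7 + 25 + 17 + 26 + 33 + 4 + 17 + 31 + 43 = 207.
Each receives 5.8 × 207 / 11 = 109.15 from the guild treasury.
Player C keeps 56 − 7 = 49, so Player C's payoff is 49 + 109.15 = 158.15.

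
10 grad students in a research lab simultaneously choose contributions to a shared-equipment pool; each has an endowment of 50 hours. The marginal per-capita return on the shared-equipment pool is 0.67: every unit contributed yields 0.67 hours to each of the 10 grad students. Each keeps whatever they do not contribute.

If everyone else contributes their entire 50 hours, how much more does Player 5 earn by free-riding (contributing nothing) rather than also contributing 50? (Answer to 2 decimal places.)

16.50 hours

Switching from a contribution of 50 to 0 lets Player 5 keep an extra 50 hours, but lowers the shared-equipment pool by 50, which costs Player 5 their own share of that drop: 0.67 × 50 = 33.50.
Net gain = 50 − 33.50 = 16.50. The private return per contributed unit (0.67) is below 1, so free-riding is indeed the best response regardless of what the others do.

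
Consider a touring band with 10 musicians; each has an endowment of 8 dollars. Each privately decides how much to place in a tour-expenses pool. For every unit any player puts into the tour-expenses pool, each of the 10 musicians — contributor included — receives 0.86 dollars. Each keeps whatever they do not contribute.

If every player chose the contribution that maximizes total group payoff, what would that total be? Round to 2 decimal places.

Each contributed unit returns 8.600 to the group as a whole (0.86 to each of 10 players), which exceeds 1, so the social optimum is full contribution: group total = 8.600 × 80 = 688.00.

688.00 dollars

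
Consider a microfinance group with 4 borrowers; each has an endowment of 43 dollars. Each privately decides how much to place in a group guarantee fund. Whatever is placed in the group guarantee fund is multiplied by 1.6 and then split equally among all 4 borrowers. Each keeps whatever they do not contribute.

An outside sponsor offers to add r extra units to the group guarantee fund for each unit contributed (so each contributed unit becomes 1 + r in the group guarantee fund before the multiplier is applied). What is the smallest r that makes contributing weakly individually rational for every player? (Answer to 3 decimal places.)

1.500

With matching at rate r, one contributed unit becomes (1 + r) in the group guarantee fund and returns 1.6 × (1 + r) / 4 to the contributor.
Setting this equal to 1: 1 + r = 4/1.6 = 2.5000.
So the minimum matching rate is r = 2.5000 − 1 = 1.500.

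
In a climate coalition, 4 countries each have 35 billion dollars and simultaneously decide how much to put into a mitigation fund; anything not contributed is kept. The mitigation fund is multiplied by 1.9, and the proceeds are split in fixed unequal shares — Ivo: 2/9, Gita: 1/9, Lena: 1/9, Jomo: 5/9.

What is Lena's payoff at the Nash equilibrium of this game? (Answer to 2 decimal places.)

42.39 billion dollars

Each unit j contributes comes back to j as 1.9 × (j's share), so j prefers to contribute only if that share exceeds 1/1.9 = 0.5263; otherwise keeping the unit dominates.
Only Jomo (5/9) clears that bar, contributing 35; the remaining 3 contribute 0. Total contributed: 35.
Lena keeps 35 and receives 1.9 × 35 × 1/9 = 7.39 from the mitigation fund, for a payoff of 42.39.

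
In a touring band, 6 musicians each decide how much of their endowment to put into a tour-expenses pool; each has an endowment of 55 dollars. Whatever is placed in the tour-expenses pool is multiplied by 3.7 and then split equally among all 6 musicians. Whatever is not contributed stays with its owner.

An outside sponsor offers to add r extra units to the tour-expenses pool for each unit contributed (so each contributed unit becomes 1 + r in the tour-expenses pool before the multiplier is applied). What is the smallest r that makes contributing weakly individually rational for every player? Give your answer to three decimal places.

0.622

With matching at rate r, one contributed unit becomes (1 + r) in the tour-expenses pool and returns 3.7 × (1 + r) / 6 to the contributor.
Setting this equal to 1: 1 + r = 6/3.7 = 1.6216.
So the minimum matching rate is r = 1.6216 − 1 = 0.622.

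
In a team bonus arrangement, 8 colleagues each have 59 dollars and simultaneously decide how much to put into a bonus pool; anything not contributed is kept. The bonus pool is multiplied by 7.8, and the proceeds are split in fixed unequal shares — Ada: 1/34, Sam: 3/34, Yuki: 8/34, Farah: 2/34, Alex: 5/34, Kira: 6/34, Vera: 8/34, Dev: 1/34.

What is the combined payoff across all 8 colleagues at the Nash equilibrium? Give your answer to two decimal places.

2076.80 dollars

For player j, contributing a unit is worthwhile iff 7.8 × (j's share) ≥ 1, i.e. iff j's share is at least 0.1282.
Yuki, Alex, Kira and Vera are above the threshold, contributing 59 each; the remaining 4 contribute 0. Total contributed: 236.
The bonus pool pays out 7.8 × 236 = 1840.80 in total (split across the unequal shares, but the aggregate is all that matters for the group sum).
The 4 free-riders keep 59 each, adding 236. Group total = 236 + 1840.80 = 2076.80.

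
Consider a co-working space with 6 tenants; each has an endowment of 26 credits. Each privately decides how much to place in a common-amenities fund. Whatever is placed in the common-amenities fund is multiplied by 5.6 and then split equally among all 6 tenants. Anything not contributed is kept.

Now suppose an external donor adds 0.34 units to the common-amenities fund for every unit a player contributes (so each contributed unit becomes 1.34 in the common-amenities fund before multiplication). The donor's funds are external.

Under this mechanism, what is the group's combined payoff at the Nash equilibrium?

1170.62 credits

Under the mechanism each unit contributed yields 5.6 × 1.34 / 6 = 1.2507 back to its contributor per unit of net cost, which exceeds 1, making full contribution the dominant choice for everyone.
So the Nash equilibrium is full contribution by all 6; the group earns 5.6 × 1.34 × 156 = 1170.62.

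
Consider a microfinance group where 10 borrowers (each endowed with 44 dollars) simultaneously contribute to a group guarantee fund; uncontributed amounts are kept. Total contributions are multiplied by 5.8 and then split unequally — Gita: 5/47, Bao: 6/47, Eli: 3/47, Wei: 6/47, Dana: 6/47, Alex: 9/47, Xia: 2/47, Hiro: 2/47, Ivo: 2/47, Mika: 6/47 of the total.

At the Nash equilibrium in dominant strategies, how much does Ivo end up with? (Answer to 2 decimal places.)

Each unit j contributes comes back to j as 5.8 × (j's share), so j prefers to contribute only if that share exceeds 1/5.8 = 0.1724; otherwise keeping the unit dominates.
Alex alone (share 9/47) is above the threshold, contributing 44; the remaining 9 contribute 0. Total contributed: 44.
Ivo keeps 44 and receives 5.8 × 44 × 2/47 = 10.86 from the group guarantee fund, for a payoff of 54.86.

54.86 dollars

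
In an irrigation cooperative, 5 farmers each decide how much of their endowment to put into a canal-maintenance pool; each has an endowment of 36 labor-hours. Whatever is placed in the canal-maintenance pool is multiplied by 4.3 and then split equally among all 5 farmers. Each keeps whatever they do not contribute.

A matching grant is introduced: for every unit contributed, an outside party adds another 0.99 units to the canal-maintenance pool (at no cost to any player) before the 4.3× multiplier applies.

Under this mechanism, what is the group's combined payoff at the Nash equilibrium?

1540.26 labor-hours

The effective private return per unit is now 4.3 × 1.99 / 5 = 1.7114 > 1, so every player's dominant strategy flips to full contribution.
So the Nash equilibrium is full contribution by all 5; the group earns 4.3 × 1.99 × 180 = 1540.26.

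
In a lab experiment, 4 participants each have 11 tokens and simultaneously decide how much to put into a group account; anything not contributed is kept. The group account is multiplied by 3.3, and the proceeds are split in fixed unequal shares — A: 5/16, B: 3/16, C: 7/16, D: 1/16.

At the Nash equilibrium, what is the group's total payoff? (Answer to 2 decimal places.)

Each unit j contributes comes back to j as 3.3 × (j's share), so j prefers to contribute only if that share exceeds 1/3.3 = 0.3030; otherwise keeping the unit dominates.
A and C clear that bar, contributing 11 each; the remaining 2 contribute 0. Total contributed: 22.
The group account pays out 3.3 × 22 = 72.60 in total (split across the unequal shares, but the aggregate is all that matters for the group sum).
The 2 free-riders keep 11 each, adding 22. Group total = 22 + 72.60 = 94.60.

94.60 tokens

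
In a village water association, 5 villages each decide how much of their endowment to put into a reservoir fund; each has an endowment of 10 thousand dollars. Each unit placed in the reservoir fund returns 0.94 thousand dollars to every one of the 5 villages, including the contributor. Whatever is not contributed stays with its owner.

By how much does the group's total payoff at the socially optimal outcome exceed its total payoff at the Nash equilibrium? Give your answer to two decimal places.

The private return per contributed unit is 0.94 < 1, so contributing 0 is dominant for every player. At the Nash equilibrium everyone keeps their 10, and the group total is 5 × 10 = 50.
Each contributed unit returns 4.700 to the group as a whole (0.94 to each of 5 players), which exceeds 1, so the social optimum is full contribution: group total = 4.700 × 50 = 235.00.
Efficiency loss = 235.00 − 50 = 185.00.

185.00 thousand dollars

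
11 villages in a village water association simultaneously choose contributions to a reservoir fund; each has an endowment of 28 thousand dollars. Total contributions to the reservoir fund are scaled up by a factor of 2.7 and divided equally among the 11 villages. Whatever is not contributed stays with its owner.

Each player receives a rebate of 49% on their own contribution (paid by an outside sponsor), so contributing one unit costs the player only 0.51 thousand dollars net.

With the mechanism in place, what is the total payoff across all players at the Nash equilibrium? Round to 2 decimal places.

308.00 thousand dollars

The effective private return is (2.7/11) / 0.51 = 0.4813, which is still under 1, so the mechanism doesn't change anyone's dominant strategy: zero contribution.
At the Nash equilibrium no one contributes; group total payoff = 11 × 28 = 308.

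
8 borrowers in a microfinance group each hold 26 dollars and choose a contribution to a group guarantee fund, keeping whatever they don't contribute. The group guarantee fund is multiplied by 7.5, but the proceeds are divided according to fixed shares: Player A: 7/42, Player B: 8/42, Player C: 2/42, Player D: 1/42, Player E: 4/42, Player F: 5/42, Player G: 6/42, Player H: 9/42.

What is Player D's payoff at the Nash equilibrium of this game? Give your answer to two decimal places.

44.57 dollars

Each unit j contributes comes back to j as 7.5 × (j's share), so j prefers to contribute only if that share exceeds 1/7.5 = 0.1333; otherwise keeping the unit dominates.
Player A, Player B, Player G and Player H are above the threshold, contributing 26 each; the remaining 4 contribute 0. Total contributed: 104.
Player D keeps 26 and receives 7.5 × 104 × 1/42 = 18.57 from the group guarantee fund, for a payoff of 44.57.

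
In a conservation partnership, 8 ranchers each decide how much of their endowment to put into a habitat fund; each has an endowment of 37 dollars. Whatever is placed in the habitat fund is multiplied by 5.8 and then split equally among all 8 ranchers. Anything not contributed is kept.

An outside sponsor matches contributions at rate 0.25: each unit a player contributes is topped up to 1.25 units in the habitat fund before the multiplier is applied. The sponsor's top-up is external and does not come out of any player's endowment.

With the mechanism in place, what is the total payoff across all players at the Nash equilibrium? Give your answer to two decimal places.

With the mechanism, a contributed unit returns 5.8 × 1.25 / 8 = 0.9063 per unit of net cost — still below 1 — so contributing 0 remains dominant for every player.
At the Nash equilibrium no one contributes; group total payoff = 8 × 37 = 296.

296.00 dollars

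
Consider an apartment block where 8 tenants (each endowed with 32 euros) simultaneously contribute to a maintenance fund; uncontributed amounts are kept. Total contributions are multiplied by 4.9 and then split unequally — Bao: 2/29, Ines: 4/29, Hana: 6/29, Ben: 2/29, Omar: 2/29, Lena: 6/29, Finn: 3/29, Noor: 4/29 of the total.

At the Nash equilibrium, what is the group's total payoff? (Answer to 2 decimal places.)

For player j, contributing a unit is worthwhile iff 4.9 × (j's share) ≥ 1, i.e. iff j's share is at least 0.2041.
Hana and Lena are above the threshold, contributing 32 each; the remaining 6 contribute 0. Total contributed: 64.
The maintenance fund pays out 4.9 × 64 = 313.60 in total (split across the unequal shares, but the aggregate is all that matters for the group sum).
The 6 free-riders keep 32 each, adding 192. Group total = 192 + 313.60 = 505.60.

505.60 euros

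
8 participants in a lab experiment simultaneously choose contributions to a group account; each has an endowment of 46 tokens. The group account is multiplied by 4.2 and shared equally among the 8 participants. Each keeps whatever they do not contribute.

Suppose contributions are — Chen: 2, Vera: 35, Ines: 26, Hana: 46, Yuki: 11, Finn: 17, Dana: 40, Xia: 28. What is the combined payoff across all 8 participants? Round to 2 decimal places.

1024.00 tokens

Total contributed: 2 + 35 + 26 + 46 + 11 + 17 + 40 + 28 = 205; total kept: 8 × 46 − 205 = 163.
The group account pays out 4.2 × 205 = 861.00 in aggregate.
Group total = 163 + 861.00 = 1024.00.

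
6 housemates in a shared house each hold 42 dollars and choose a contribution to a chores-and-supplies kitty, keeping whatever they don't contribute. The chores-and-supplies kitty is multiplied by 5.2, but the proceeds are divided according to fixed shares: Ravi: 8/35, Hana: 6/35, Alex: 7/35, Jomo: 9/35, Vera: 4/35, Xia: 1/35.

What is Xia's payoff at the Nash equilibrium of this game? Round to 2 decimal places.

60.72 dollars

Each unit j contributes comes back to j as 5.2 × (j's share), so j prefers to contribute only if that share exceeds 1/5.2 = 0.1923; otherwise keeping the unit dominates.
Ravi, Alex and Jomo clear that bar, contributing 42 each; the remaining 3 contribute 0. Total contributed: 126.
Xia keeps 42 and receives 5.2 × 126 × 1/35 = 18.72 from the chores-and-supplies kitty, for a payoff of 60.72.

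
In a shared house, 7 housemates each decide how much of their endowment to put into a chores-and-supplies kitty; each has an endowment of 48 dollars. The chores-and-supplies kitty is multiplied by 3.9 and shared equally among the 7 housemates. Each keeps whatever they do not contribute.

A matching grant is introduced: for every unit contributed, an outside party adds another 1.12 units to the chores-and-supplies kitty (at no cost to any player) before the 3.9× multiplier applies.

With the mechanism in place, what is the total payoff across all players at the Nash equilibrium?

2778.05 dollars

The effective private return per unit is now 3.9 × 2.12 / 7 = 1.1811 > 1, so every player's dominant strategy flips to full contribution.
At the Nash equilibrium everyone contributes 48. Group total payoff = 3.9 × 2.12 × 336 = 2778.05.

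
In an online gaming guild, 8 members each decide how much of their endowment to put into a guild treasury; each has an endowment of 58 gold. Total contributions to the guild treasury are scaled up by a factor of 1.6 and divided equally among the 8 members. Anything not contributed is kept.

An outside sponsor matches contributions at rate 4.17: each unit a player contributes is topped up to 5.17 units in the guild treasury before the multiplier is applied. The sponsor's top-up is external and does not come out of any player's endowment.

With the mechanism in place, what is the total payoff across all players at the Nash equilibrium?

3838.21 gold

The effective private return per unit is now 1.6 × 5.17 / 8 = 1.0340 > 1, so every player's dominant strategy flips to full contribution.
So the Nash equilibrium is full contribution by all 8; the group earns 1.6 × 5.17 × 464 = 3838.21.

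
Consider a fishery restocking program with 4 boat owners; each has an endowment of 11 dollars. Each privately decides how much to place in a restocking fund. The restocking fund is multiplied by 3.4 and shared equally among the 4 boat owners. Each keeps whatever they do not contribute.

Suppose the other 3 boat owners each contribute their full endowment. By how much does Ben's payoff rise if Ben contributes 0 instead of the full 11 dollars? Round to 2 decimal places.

Switching from a contribution of 11 to 0 lets Ben keep an extra 11 dollars, but lowers the restocking fund by 11, which costs Ben their own share of that drop: 3.4/4 × 11 = 9.35.
Net gain = 11 − 9.35 = 1.65. The private return per contributed unit (0.8500) is below 1, so free-riding is indeed the best response regardless of what the others do.

1.65 dollars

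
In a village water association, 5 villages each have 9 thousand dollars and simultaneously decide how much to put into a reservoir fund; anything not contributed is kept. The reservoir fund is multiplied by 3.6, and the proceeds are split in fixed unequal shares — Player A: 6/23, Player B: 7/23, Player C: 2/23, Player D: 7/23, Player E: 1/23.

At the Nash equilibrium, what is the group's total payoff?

A player with share s gets back 3.6·s per unit contributed, so full contribution is dominant for anyone with s > 1/3.6 = 0.2778 and zero contribution is dominant for anyone below.
Player B and Player D clear that bar, contributing 9 each; the remaining 3 contribute 0. Total contributed: 18.
The reservoir fund pays out 3.6 × 18 = 64.80 in total (split across the unequal shares, but the aggregate is all that matters for the group sum).
The 3 free-riders keep 9 each, adding 27. Group total = 27 + 64.80 = 91.80.

91.80 thousand dollars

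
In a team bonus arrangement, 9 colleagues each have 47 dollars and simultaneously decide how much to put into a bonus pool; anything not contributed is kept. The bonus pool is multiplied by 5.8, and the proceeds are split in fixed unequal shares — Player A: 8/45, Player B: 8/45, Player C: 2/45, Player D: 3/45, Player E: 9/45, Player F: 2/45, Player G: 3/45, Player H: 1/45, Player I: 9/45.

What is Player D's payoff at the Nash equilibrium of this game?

A player with share s gets back 5.8·s per unit contributed, so full contribution is dominant for anyone with s > 1/5.8 = 0.1724 and zero contribution is dominant for anyone below.
Player A, Player B, Player E and Player I are above the threshold, contributing 47 each; the remaining 5 contribute 0. Total contributed: 188.
Player D keeps 47 and receives 5.8 × 188 × 3/45 = 72.69 from the bonus pool, for a payoff of 119.69.

119.69 dollars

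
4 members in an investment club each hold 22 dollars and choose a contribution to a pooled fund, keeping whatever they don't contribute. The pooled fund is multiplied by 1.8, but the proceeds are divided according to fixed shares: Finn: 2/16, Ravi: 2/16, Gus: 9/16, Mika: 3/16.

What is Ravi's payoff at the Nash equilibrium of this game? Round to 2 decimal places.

26.95 dollars

Each unit j contributes comes back to j as 1.8 × (j's share), so j prefers to contribute only if that share exceeds 1/1.8 = 0.5556; otherwise keeping the unit dominates.
The only share above 0.5556 is Gus's 9/16, contributing 22; the remaining 3 contribute 0. Total contributed: 22.
Ravi keeps 22 and receives 1.8 × 22 × 2/16 = 4.95 from the pooled fund, for a payoff of 26.95.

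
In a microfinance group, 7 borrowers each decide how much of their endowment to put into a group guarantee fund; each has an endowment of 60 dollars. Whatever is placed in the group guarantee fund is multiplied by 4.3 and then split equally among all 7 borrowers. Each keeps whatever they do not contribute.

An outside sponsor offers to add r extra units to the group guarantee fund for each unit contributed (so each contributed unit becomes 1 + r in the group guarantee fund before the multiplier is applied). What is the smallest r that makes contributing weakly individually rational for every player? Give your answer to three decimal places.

With matching at rate r, one contributed unit becomes (1 + r) in the group guarantee fund and returns 4.3 × (1 + r) / 7 to the contributor.
Setting this equal to 1: 1 + r = 7/4.3 = 1.6279.
So the minimum matching rate is r = 1.6279 − 1 = 0.628.

0.628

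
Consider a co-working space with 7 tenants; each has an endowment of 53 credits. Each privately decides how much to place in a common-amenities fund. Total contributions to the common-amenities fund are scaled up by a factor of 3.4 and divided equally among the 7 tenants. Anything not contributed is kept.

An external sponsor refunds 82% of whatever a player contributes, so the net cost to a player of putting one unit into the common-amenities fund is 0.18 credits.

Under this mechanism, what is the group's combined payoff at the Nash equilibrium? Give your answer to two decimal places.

The effective private return per unit is now (3.4/7) / 0.18 = 2.6984 > 1, so every player's dominant strategy flips to full contribution.
So the Nash equilibrium is full contribution by all 7; the group earns 7 × (53 × 0.82 + 3.4 × 53) = 1565.62.

1565.62 credits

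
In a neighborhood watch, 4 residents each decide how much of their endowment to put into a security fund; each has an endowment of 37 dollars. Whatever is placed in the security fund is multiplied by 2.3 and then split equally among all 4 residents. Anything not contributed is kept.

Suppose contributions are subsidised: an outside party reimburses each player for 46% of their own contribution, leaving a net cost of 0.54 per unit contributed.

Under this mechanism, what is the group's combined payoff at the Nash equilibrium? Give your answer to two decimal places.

408.48 dollars

With the mechanism, a contributed unit returns (2.3/4) / 0.54 = 1.0648 per unit of net cost to the contributor — now above 1 — so contributing fully is weakly dominant for every player.
So the Nash equilibrium is full contribution by all 4; the group earns 4 × (37 × 0.46 + 2.3 × 37) = 408.48.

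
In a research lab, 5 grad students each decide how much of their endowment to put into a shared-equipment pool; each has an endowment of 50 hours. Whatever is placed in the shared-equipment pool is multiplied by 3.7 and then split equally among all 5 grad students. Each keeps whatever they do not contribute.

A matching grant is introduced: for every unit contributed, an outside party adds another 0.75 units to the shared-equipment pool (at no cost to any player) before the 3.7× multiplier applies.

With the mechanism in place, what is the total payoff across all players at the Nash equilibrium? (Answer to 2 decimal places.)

1618.75 hours

The effective private return per unit is now 3.7 × 1.75 / 5 = 1.2950 > 1, so every player's dominant strategy flips to full contribution.
So the Nash equilibrium is full contribution by all 5; the group earns 3.7 × 1.75 × 250 = 1618.75.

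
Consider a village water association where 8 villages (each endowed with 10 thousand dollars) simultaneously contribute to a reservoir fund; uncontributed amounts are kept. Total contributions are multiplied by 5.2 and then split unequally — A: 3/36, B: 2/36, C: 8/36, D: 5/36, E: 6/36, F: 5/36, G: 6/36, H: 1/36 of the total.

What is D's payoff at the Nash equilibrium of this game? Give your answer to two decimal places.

17.22 thousand dollars

Player j's private return per contributed unit is 5.2 × (j's share). Contributing is weakly dominant for j when that share is at least 1/5.2 = 0.1923, and contributing 0 is dominant otherwise.
Only C (8/36) clears that bar, contributing 10; the remaining 7 contribute 0. Total contributed: 10.
D keeps 10 and receives 5.2 × 10 × 5/36 = 7.22 from the reservoir fund, for a payoff of 17.22.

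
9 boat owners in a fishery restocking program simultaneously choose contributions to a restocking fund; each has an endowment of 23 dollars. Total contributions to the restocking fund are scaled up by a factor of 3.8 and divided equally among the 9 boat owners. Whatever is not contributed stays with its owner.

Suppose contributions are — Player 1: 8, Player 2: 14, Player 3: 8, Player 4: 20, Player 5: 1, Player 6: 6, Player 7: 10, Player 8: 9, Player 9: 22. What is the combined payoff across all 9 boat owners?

481.40 dollars

Total contributed: 8 + 14 + 8 + 20 + 1 + 6 + 10 + 9 + 22 = 98; total kept: 9 × 23 − 98 = 109.
The restocking fund pays out 3.8 × 98 = 372.40 in aggregate.
Group total = 109 + 372.40 = 481.40.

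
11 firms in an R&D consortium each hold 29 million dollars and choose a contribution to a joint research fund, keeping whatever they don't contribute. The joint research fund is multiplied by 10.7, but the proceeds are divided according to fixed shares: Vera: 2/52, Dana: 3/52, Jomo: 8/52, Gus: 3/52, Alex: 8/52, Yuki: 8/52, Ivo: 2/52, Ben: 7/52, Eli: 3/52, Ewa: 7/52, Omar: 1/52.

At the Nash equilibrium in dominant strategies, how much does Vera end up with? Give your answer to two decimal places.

Player j's private return per contributed unit is 10.7 × (j's share). Contributing is weakly dominant for j when that share is at least 1/10.7 = 0.0935, and contributing 0 is dominant otherwise.
Jomo, Alex, Yuki, Ben and Ewa are above the threshold, contributing 29 each; the remaining 6 contribute 0. Total contributed: 145.
Vera keeps 29 and receives 10.7 × 145 × 2/52 = 59.67 from the joint research fund, for a payoff of 88.67.

88.67 million dollars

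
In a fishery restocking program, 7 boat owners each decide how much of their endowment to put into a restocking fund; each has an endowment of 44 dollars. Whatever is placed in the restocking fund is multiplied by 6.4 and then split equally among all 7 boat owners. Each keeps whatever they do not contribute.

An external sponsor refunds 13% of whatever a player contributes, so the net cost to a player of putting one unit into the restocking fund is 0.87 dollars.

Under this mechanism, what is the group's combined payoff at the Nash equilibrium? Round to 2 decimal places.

2011.24 dollars

With the mechanism, a contributed unit returns (6.4/7) / 0.87 = 1.0509 per unit of net cost to the contributor — now above 1 — so contributing fully is weakly dominant for every player.
At the Nash equilibrium everyone contributes 44. Group total payoff = 7 × (44 × 0.13 + 6.4 × 44) = 2011.24.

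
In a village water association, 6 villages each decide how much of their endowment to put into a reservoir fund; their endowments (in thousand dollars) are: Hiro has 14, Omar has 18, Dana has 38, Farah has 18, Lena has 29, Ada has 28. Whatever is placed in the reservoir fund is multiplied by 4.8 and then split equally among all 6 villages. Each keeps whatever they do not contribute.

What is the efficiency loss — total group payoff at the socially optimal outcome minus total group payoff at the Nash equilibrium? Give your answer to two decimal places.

551.00 thousand dollars

The private return per contributed unit is 4.8/6 = 0.8000 < 1 for every player regardless of endowment, so the Nash equilibrium is zero contribution and the group total is Σ E_j = 14 + 18 + 38 + 18 + 29 + 28 = 145.
Each contributed unit returns 4.800 to the group, so the social optimum is full contribution by everyone: group total = 4.800 × 145 = 696.00.
Efficiency loss = (4.800 − 1) × 145 = 551.00.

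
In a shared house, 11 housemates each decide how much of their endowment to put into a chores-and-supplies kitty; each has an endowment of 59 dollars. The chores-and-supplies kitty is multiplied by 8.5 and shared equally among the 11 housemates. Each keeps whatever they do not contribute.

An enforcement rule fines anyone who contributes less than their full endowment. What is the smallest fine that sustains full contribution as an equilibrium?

13.41 dollars

Given the others contribute fully, the best deviation is to contribute 0 (any partial contribution still incurs the fine and gives up units whose private return 0.7727 is below 1).
Deviating from 59 to 0 saves 59 dollars but forfeits the deviator's share of the drop in the chores-and-supplies kitty: 8.5/11 × 59 = 45.59.
So the deviation gain is 59 − 45.59 = 13.41, and the fine must be at least 13.41 dollars to wipe it out.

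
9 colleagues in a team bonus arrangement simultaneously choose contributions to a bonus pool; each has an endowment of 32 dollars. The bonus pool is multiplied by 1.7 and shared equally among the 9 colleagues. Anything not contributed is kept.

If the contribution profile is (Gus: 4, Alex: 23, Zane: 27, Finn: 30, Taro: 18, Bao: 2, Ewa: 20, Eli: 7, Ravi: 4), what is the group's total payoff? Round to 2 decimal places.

Total contributed: 4 + 23 + 27 + 30 + 18 + 2 + 20 + 7 + 4 = 135; total kept: 9 × 32 − 135 = 153.
The bonus pool pays out 1.7 × 135 = 229.50 in aggregate.
Group total = 153 + 229.50 = 382.50.

382.50 dollars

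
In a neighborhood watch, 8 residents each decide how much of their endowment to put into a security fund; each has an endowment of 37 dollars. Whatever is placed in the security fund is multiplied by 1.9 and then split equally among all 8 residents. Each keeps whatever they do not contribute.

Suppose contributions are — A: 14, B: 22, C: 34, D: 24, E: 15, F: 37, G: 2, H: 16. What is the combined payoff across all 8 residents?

Total contributed: 14 + 22 + 34 + 24 + 15 + 37 + 2 + 16 = 164; total kept: 8 × 37 − 164 = 132.
The security fund pays out 1.9 × 164 = 311.60 in aggregate.
Group total = 132 + 311.60 = 443.60.

443.60 dollars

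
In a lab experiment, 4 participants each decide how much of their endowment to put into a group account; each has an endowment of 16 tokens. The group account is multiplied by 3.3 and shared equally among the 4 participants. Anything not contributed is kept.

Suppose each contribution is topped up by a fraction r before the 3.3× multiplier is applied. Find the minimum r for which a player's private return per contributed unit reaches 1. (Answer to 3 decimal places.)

0.212

With matching at rate r, one contributed unit becomes (1 + r) in the group account and returns 3.3 × (1 + r) / 4 to the contributor.
Setting this equal to 1: 1 + r = 4/3.3 = 1.2121.
So the minimum matching rate is r = 1.2121 − 1 = 0.212.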